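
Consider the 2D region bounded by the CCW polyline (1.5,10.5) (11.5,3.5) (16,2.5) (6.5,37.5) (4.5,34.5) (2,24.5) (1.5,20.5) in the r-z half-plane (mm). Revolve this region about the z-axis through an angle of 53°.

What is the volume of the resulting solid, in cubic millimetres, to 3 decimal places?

Volume = 1808.731 mm³

Profile (r,z), 7 vertices: (1.5,10.5) (11.5,3.5) (16,2.5) (6.5,37.5) (4.5,34.5) (2,24.5) (1.5,20.5)
edge 0: (1.5,10.5)→(11.5,3.5)  cross = 1.5·3.5 − 11.5·10.5 = -115.5000; (r_i+r_j)·cross = 13·-115.5000 = -1501.5000
edge 1: (11.5,3.5)→(16,2.5)  cross = 11.5·2.5 − 16·3.5 = -27.2500; (r_i+r_j)·cross = 27.5·-27.2500 = -749.3750
edge 2: (16,2.5)→(6.5,37.5)  cross = 16·37.5 − 6.5·2.5 = 583.7500; (r_i+r_j)·cross = 22.5·583.7500 = 13134.3750
edge 3: (6.5,37.5)→(4.5,34.5)  cross = 6.5·34.5 − 4.5·37.5 = 55.5000; (r_i+r_j)·cross = 11·55.5000 = 610.5000
edge 4: (4.5,34.5)→(2,24.5)  cross = 4.5·24.5 − 2·34.5 = 41.2500; (r_i+r_j)·cross = 6.5·41.2500 = 268.1250
edge 5: (2,24.5)→(1.5,20.5)  cross = 2·20.5 − 1.5·24.5 = 4.2500; (r_i+r_j)·cross = 3.5·4.2500 = 14.8750
edge 6: (1.5,20.5)→(1.5,10.5)  cross = 1.5·10.5 − 1.5·20.5 = -15.0000; (r_i+r_j)·cross = 3·-15.0000 = -45.0000
Σcross = 527.0000 → A = |Σcross|/2 = 263.5000 mm²
Σ(r_i+r_j)·cross = 11732.0000 → first moment M = |Σ|/6 = 1955.3333
R_c = M/A = 1955.3333/263.5000 = 7.4206 mm
θ = 53° = 0.925025 rad
V = θ·R_c·A = 0.925025·7.4206·263.5000 = 1808.731 mm³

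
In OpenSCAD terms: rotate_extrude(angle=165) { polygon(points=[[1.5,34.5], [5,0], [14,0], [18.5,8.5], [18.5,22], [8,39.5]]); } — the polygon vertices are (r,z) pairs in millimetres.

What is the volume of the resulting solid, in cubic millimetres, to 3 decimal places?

Volume = 13797.570 mm³

Profile (r,z), 6 vertices: (1.5,34.5) (5,0) (14,0) (18.5,8.5) (18.5,22) (8,39.5)
edge 0: (1.5,34.5)→(5,0)  cross = 1.5·0 − 5·34.5 = -172.5000; (r_i+r_j)·cross = 6.5·-172.5000 = -1121.2500
edge 1: (5,0)→(14,0)  cross = 5·0 − 14·0 = 0.0000; (r_i+r_j)·cross = 19·0.0000 = 0.0000
edge 2: (14,0)→(18.5,8.5)  cross = 14·8.5 − 18.5·0 = 119.0000; (r_i+r_j)·cross = 32.5·119.0000 = 3867.5000
edge 3: (18.5,8.5)→(18.5,22)  cross = 18.5·22 − 18.5·8.5 = 249.7500; (r_i+r_j)·cross = 37·249.7500 = 9240.7500
edge 4: (18.5,22)→(8,39.5)  cross = 18.5·39.5 − 8·22 = 554.7500; (r_i+r_j)·cross = 26.5·554.7500 = 14700.8750
edge 5: (8,39.5)→(1.5,34.5)  cross = 8·34.5 − 1.5·39.5 = 216.7500; (r_i+r_j)·cross = 9.5·216.7500 = 2059.1250
Σcross = 967.7500 → A = |Σcross|/2 = 483.8750 mm²
Σ(r_i+r_j)·cross = 28747.0000 → first moment M = |Σ|/6 = 4791.1667
R_c = M/A = 4791.1667/483.8750 = 9.9017 mm
θ = 165° = 2.879793 rad
V = θ·R_c·A = 2.879793·9.9017·483.8750 = 13797.570 mm³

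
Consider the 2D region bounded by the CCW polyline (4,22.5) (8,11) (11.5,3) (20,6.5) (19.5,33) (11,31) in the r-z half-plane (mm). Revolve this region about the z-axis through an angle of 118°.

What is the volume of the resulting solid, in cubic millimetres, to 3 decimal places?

Volume = 9307.343 mm³

Profile (r,z), 6 vertices: (4,22.5) (8,11) (11.5,3) (20,6.5) (19.5,33) (11,31)
edge 0: (4,22.5)→(8,11)  cross = 4·11 − 8·22.5 = -136.0000; (r_i+r_j)·cross = 12·-136.0000 = -1632.0000
edge 1: (8,11)→(11.5,3)  cross = 8·3 − 11.5·11 = -102.5000; (r_i+r_j)·cross = 19.5·-102.5000 = -1998.7500
edge 2: (11.5,3)→(20,6.5)  cross = 11.5·6.5 − 20·3 = 14.7500; (r_i+r_j)·cross = 31.5·14.7500 = 464.6250
edge 3: (20,6.5)→(19.5,33)  cross = 20·33 − 19.5·6.5 = 533.2500; (r_i+r_j)·cross = 39.5·533.2500 = 21063.3750
edge 4: (19.5,33)→(11,31)  cross = 19.5·31 − 11·33 = 241.5000; (r_i+r_j)·cross = 30.5·241.5000 = 7365.7500
edge 5: (11,31)→(4,22.5)  cross = 11·22.5 − 4·31 = 123.5000; (r_i+r_j)·cross = 15·123.5000 = 1852.5000
Σcross = 674.5000 → A = |Σcross|/2 = 337.2500 mm²
Σ(r_i+r_j)·cross = 27115.5000 → first moment M = |Σ|/6 = 4519.2500
R_c = M/A = 4519.2500/337.2500 = 13.4003 mm
θ = 118° = 2.059489 rad
V = θ·R_c·A = 2.059489·13.4003·337.2500 = 9307.343 mm³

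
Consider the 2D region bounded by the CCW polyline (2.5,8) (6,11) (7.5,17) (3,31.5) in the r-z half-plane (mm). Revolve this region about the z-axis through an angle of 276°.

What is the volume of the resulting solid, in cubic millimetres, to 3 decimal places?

Profile (r,z), 4 vertices: (2.5,8) (6,11) (7.5,17) (3,31.5)
edge 0: (2.5,8)→(6,11)  cross = 2.5·11 − 6·8 = -20.5000; (r_i+r_j)·cross = 8.5·-20.5000 = -174.2500
edge 1: (6,11)→(7.5,17)  cross = 6·17 − 7.5·11 = 19.5000; (r_i+r_j)·cross = 13.5·19.5000 = 263.2500
edge 2: (7.5,17)→(3,31.5)  cross = 7.5·31.5 − 3·17 = 185.2500; (r_i+r_j)·cross = 10.5·185.2500 = 1945.1250
edge 3: (3,31.5)→(2.5,8)  cross = 3·8 − 2.5·31.5 = -54.7500; (r_i+r_j)·cross = 5.5·-54.7500 = -301.1250
Σcross = 129.5000 → A = |Σcross|/2 = 64.7500 mm²
Σ(r_i+r_j)·cross = 1733.0000 → first moment M = |Σ|/6 = 288.8333
R_c = M/A = 288.8333/64.7500 = 4.4607 mm
θ = 276° = 4.817109 rad
V = θ·R_c·A = 4.817109·4.4607·64.7500 = 1391.342 mm³

Volume = 1391.342 mm³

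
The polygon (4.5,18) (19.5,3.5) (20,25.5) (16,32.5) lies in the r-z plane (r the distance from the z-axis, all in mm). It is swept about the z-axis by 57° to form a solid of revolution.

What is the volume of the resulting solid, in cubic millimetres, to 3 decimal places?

Profile (r,z), 4 vertices: (4.5,18) (19.5,3.5) (20,25.5) (16,32.5)
edge 0: (4.5,18)→(19.5,3.5)  cross = 4.5·3.5 − 19.5·18 = -335.2500; (r_i+r_j)·cross = 24·-335.2500 = -8046.0000
edge 1: (19.5,3.5)→(20,25.5)  cross = 19.5·25.5 − 20·3.5 = 427.2500; (r_i+r_j)·cross = 39.5·427.2500 = 16876.3750
edge 2: (20,25.5)→(16,32.5)  cross = 20·32.5 − 16·25.5 = 242.0000; (r_i+r_j)·cross = 36·242.0000 = 8712.0000
edge 3: (16,32.5)→(4.5,18)  cross = 16·18 − 4.5·32.5 = 141.7500; (r_i+r_j)·cross = 20.5·141.7500 = 2905.8750
Σcross = 475.7500 → A = |Σcross|/2 = 237.8750 mm²
Σ(r_i+r_j)·cross = 20448.2500 → first moment M = |Σ|/6 = 3408.0417
R_c = M/A = 3408.0417/237.8750 = 14.3270 mm
θ = 57° = 0.994838 rad
V = θ·R_c·A = 0.994838·14.3270·237.8750 = 3390.448 mm³

Volume = 3390.448 mm³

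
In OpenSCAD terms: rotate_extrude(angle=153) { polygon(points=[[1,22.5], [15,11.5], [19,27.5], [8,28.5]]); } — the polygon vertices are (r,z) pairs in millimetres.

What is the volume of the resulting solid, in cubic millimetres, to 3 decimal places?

Profile (r,z), 4 vertices: (1,22.5) (15,11.5) (19,27.5) (8,28.5)
edge 0: (1,22.5)→(15,11.5)  cross = 1·11.5 − 15·22.5 = -326.0000; (r_i+r_j)·cross = 16·-326.0000 = -5216.0000
edge 1: (15,11.5)→(19,27.5)  cross = 15·27.5 − 19·11.5 = 194.0000; (r_i+r_j)·cross = 34·194.0000 = 6596.0000
edge 2: (19,27.5)→(8,28.5)  cross = 19·28.5 − 8·27.5 = 321.5000; (r_i+r_j)·cross = 27·321.5000 = 8680.5000
edge 3: (8,28.5)→(1,22.5)  cross = 8·22.5 − 1·28.5 = 151.5000; (r_i+r_j)·cross = 9·151.5000 = 1363.5000
Σcross = 341.0000 → A = |Σcross|/2 = 170.5000 mm²
Σ(r_i+r_j)·cross = 11424.0000 → first moment M = |Σ|/6 = 1904.0000
R_c = M/A = 1904.0000/170.5000 = 11.1672 mm
θ = 153° = 2.670354 rad
V = θ·R_c·A = 2.670354·11.1672·170.5000 = 5084.354 mm³

Volume = 5084.354 mm³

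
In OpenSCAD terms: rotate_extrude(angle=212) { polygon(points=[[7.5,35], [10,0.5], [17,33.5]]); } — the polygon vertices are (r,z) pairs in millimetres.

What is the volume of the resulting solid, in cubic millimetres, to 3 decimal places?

Volume = 6893.283 mm³

Profile (r,z), 3 vertices: (7.5,35) (10,0.5) (17,33.5)
edge 0: (7.5,35)→(10,0.5)  cross = 7.5·0.5 − 10·35 = -346.2500; (r_i+r_j)·cross = 17.5·-346.2500 = -6059.3750
edge 1: (10,0.5)→(17,33.5)  cross = 10·33.5 − 17·0.5 = 326.5000; (r_i+r_j)·cross = 27·326.5000 = 8815.5000
edge 2: (17,33.5)→(7.5,35)  cross = 17·35 − 7.5·33.5 = 343.7500; (r_i+r_j)·cross = 24.5·343.7500 = 8421.8750
Σcross = 324.0000 → A = |Σcross|/2 = 162.0000 mm²
Σ(r_i+r_j)·cross = 11178.0000 → first moment M = |Σ|/6 = 1863.0000
R_c = M/A = 1863.0000/162.0000 = 11.5000 mm
θ = 212° = 3.700098 rad
V = θ·R_c·A = 3.700098·11.5000·162.0000 = 6893.283 mm³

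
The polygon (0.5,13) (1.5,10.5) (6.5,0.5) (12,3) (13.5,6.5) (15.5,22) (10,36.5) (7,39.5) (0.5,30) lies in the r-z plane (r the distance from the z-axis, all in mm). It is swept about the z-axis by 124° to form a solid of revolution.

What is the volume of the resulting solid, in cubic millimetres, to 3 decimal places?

Volume = 6829.971 mm³

Profile (r,z), 9 vertices: (0.5,13) (1.5,10.5) (6.5,0.5) (12,3) (13.5,6.5) (15.5,22) (10,36.5) (7,39.5) (0.5,30)
edge 0: (0.5,13)→(1.5,10.5)  cross = 0.5·10.5 − 1.5·13 = -14.2500; (r_i+r_j)·cross = 2·-14.2500 = -28.5000
edge 1: (1.5,10.5)→(6.5,0.5)  cross = 1.5·0.5 − 6.5·10.5 = -67.5000; (r_i+r_j)·cross = 8·-67.5000 = -540.0000
edge 2: (6.5,0.5)→(12,3)  cross = 6.5·3 − 12·0.5 = 13.5000; (r_i+r_j)·cross = 18.5·13.5000 = 249.7500
edge 3: (12,3)→(13.5,6.5)  cross = 12·6.5 − 13.5·3 = 37.5000; (r_i+r_j)·cross = 25.5·37.5000 = 956.2500
edge 4: (13.5,6.5)→(15.5,22)  cross = 13.5·22 − 15.5·6.5 = 196.2500; (r_i+r_j)·cross = 29·196.2500 = 5691.2500
edge 5: (15.5,22)→(10,36.5)  cross = 15.5·36.5 − 10·22 = 345.7500; (r_i+r_j)·cross = 25.5·345.7500 = 8816.6250
edge 6: (10,36.5)→(7,39.5)  cross = 10·39.5 − 7·36.5 = 139.5000; (r_i+r_j)·cross = 17·139.5000 = 2371.5000
edge 7: (7,39.5)→(0.5,30)  cross = 7·30 − 0.5·39.5 = 190.2500; (r_i+r_j)·cross = 7.5·190.2500 = 1426.8750
edge 8: (0.5,30)→(0.5,13)  cross = 0.5·13 − 0.5·30 = -8.5000; (r_i+r_j)·cross = 1·-8.5000 = -8.5000
Σcross = 832.5000 → A = |Σcross|/2 = 416.2500 mm²
Σ(r_i+r_j)·cross = 18935.2500 → first moment M = |Σ|/6 = 3155.8750
R_c = M/A = 3155.8750/416.2500 = 7.5817 mm
θ = 124° = 2.164208 rad
V = θ·R_c·A = 2.164208·7.5817·416.2500 = 6829.971 mm³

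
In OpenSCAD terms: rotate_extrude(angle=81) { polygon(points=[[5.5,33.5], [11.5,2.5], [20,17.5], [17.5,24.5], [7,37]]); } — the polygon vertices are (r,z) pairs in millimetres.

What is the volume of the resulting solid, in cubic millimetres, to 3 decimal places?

Volume = 4097.187 mm³

Profile (r,z), 5 vertices: (5.5,33.5) (11.5,2.5) (20,17.5) (17.5,24.5) (7,37)
edge 0: (5.5,33.5)→(11.5,2.5)  cross = 5.5·2.5 − 11.5·33.5 = -371.5000; (r_i+r_j)·cross = 17·-371.5000 = -6315.5000
edge 1: (11.5,2.5)→(20,17.5)  cross = 11.5·17.5 − 20·2.5 = 151.2500; (r_i+r_j)·cross = 31.5·151.2500 = 4764.3750
edge 2: (20,17.5)→(17.5,24.5)  cross = 20·24.5 − 17.5·17.5 = 183.7500; (r_i+r_j)·cross = 37.5·183.7500 = 6890.6250
edge 3: (17.5,24.5)→(7,37)  cross = 17.5·37 − 7·24.5 = 476.0000; (r_i+r_j)·cross = 24.5·476.0000 = 11662.0000
edge 4: (7,37)→(5.5,33.5)  cross = 7·33.5 − 5.5·37 = 31.0000; (r_i+r_j)·cross = 12.5·31.0000 = 387.5000
Σcross = 470.5000 → A = |Σcross|/2 = 235.2500 mm²
Σ(r_i+r_j)·cross = 17389.0000 → first moment M = |Σ|/6 = 2898.1667
R_c = M/A = 2898.1667/235.2500 = 12.3195 mm
θ = 81° = 1.413717 rad
V = θ·R_c·A = 1.413717·12.3195·235.2500 = 4097.187 mm³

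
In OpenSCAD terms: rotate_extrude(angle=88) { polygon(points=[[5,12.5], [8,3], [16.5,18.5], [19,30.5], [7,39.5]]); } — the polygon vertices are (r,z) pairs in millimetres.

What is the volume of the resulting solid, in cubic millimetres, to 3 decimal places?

Profile (r,z), 5 vertices: (5,12.5) (8,3) (16.5,18.5) (19,30.5) (7,39.5)
edge 0: (5,12.5)→(8,3)  cross = 5·3 − 8·12.5 = -85.0000; (r_i+r_j)·cross = 13·-85.0000 = -1105.0000
edge 1: (8,3)→(16.5,18.5)  cross = 8·18.5 − 16.5·3 = 98.5000; (r_i+r_j)·cross = 24.5·98.5000 = 2413.2500
edge 2: (16.5,18.5)→(19,30.5)  cross = 16.5·30.5 − 19·18.5 = 151.7500; (r_i+r_j)·cross = 35.5·151.7500 = 5387.1250
edge 3: (19,30.5)→(7,39.5)  cross = 19·39.5 − 7·30.5 = 537.0000; (r_i+r_j)·cross = 26·537.0000 = 13962.0000
edge 4: (7,39.5)→(5,12.5)  cross = 7·12.5 − 5·39.5 = -110.0000; (r_i+r_j)·cross = 12·-110.0000 = -1320.0000
Σcross = 592.2500 → A = |Σcross|/2 = 296.1250 mm²
Σ(r_i+r_j)·cross = 19337.3750 → first moment M = |Σ|/6 = 3222.8958
R_c = M/A = 3222.8958/296.1250 = 10.8836 mm
θ = 88° = 1.535890 rad
V = θ·R_c·A = 1.535890·10.8836·296.1250 = 4950.013 mm³

Volume = 4950.013 mm³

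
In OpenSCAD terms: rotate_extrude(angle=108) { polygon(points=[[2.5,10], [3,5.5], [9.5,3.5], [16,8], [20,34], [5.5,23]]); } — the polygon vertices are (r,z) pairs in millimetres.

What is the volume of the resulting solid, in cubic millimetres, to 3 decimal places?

Volume = 6491.866 mm³

Profile (r,z), 6 vertices: (2.5,10) (3,5.5) (9.5,3.5) (16,8) (20,34) (5.5,23)
edge 0: (2.5,10)→(3,5.5)  cross = 2.5·5.5 − 3·10 = -16.2500; (r_i+r_j)·cross = 5.5·-16.2500 = -89.3750
edge 1: (3,5.5)→(9.5,3.5)  cross = 3·3.5 − 9.5·5.5 = -41.7500; (r_i+r_j)·cross = 12.5·-41.7500 = -521.8750
edge 2: (9.5,3.5)→(16,8)  cross = 9.5·8 − 16·3.5 = 20.0000; (r_i+r_j)·cross = 25.5·20.0000 = 510.0000
edge 3: (16,8)→(20,34)  cross = 16·34 − 20·8 = 384.0000; (r_i+r_j)·cross = 36·384.0000 = 13824.0000
edge 4: (20,34)→(5.5,23)  cross = 20·23 − 5.5·34 = 273.0000; (r_i+r_j)·cross = 25.5·273.0000 = 6961.5000
edge 5: (5.5,23)→(2.5,10)  cross = 5.5·10 − 2.5·23 = -2.5000; (r_i+r_j)·cross = 8·-2.5000 = -20.0000
Σcross = 616.5000 → A = |Σcross|/2 = 308.2500 mm²
Σ(r_i+r_j)·cross = 20664.2500 → first moment M = |Σ|/6 = 3444.0417
R_c = M/A = 3444.0417/308.2500 = 11.1729 mm
θ = 108° = 1.884956 rad
V = θ·R_c·A = 1.884956·11.1729·308.2500 = 6491.866 mm³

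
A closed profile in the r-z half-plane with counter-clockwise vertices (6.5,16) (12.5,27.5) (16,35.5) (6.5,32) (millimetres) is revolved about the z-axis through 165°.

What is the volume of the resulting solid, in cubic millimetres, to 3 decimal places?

Volume = 2245.879 mm³

Profile (r,z), 4 vertices: (6.5,16) (12.5,27.5) (16,35.5) (6.5,32)
edge 0: (6.5,16)→(12.5,27.5)  cross = 6.5·27.5 − 12.5·16 = -21.2500; (r_i+r_j)·cross = 19·-21.2500 = -403.7500
edge 1: (12.5,27.5)→(16,35.5)  cross = 12.5·35.5 − 16·27.5 = 3.7500; (r_i+r_j)·cross = 28.5·3.7500 = 106.8750
edge 2: (16,35.5)→(6.5,32)  cross = 16·32 − 6.5·35.5 = 281.2500; (r_i+r_j)·cross = 22.5·281.2500 = 6328.1250
edge 3: (6.5,32)→(6.5,16)  cross = 6.5·16 − 6.5·32 = -104.0000; (r_i+r_j)·cross = 13·-104.0000 = -1352.0000
Σcross = 159.7500 → A = |Σcross|/2 = 79.8750 mm²
Σ(r_i+r_j)·cross = 4679.2500 → first moment M = |Σ|/6 = 779.8750
R_c = M/A = 779.8750/79.8750 = 9.7637 mm
θ = 165° = 2.879793 rad
V = θ·R_c·A = 2.879793·9.7637·79.8750 = 2245.879 mm³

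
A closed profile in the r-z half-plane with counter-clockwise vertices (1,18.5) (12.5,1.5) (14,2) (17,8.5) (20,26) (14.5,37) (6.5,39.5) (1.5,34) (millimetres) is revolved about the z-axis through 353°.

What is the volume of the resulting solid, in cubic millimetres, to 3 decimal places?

Volume = 31300.509 mm³

Profile (r,z), 8 vertices: (1,18.5) (12.5,1.5) (14,2) (17,8.5) (20,26) (14.5,37) (6.5,39.5) (1.5,34)
edge 0: (1,18.5)→(12.5,1.5)  cross = 1·1.5 − 12.5·18.5 = -229.7500; (r_i+r_j)·cross = 13.5·-229.7500 = -3101.6250
edge 1: (12.5,1.5)→(14,2)  cross = 12.5·2 − 14·1.5 = 4.0000; (r_i+r_j)·cross = 26.5·4.0000 = 106.0000
edge 2: (14,2)→(17,8.5)  cross = 14·8.5 − 17·2 = 85.0000; (r_i+r_j)·cross = 31·85.0000 = 2635.0000
edge 3: (17,8.5)→(20,26)  cross = 17·26 − 20·8.5 = 272.0000; (r_i+r_j)·cross = 37·272.0000 = 10064.0000
edge 4: (20,26)→(14.5,37)  cross = 20·37 − 14.5·26 = 363.0000; (r_i+r_j)·cross = 34.5·363.0000 = 12523.5000
edge 5: (14.5,37)→(6.5,39.5)  cross = 14.5·39.5 − 6.5·37 = 332.2500; (r_i+r_j)·cross = 21·332.2500 = 6977.2500
edge 6: (6.5,39.5)→(1.5,34)  cross = 6.5·34 − 1.5·39.5 = 161.7500; (r_i+r_j)·cross = 8·161.7500 = 1294.0000
edge 7: (1.5,34)→(1,18.5)  cross = 1.5·18.5 − 1·34 = -6.2500; (r_i+r_j)·cross = 2.5·-6.2500 = -15.6250
Σcross = 982.0000 → A = |Σcross|/2 = 491.0000 mm²
Σ(r_i+r_j)·cross = 30482.5000 → first moment M = |Σ|/6 = 5080.4167
R_c = M/A = 5080.4167/491.0000 = 10.3471 mm
θ = 353° = 6.161012 rad
V = θ·R_c·A = 6.161012·10.3471·491.0000 = 31300.509 mm³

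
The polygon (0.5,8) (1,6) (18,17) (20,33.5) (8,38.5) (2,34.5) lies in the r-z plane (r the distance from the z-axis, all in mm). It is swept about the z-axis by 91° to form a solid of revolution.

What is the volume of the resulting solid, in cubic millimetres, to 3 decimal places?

Profile (r,z), 6 vertices: (0.5,8) (1,6) (18,17) (20,33.5) (8,38.5) (2,34.5)
edge 0: (0.5,8)→(1,6)  cross = 0.5·6 − 1·8 = -5.0000; (r_i+r_j)·cross = 1.5·-5.0000 = -7.5000
edge 1: (1,6)→(18,17)  cross = 1·17 − 18·6 = -91.0000; (r_i+r_j)·cross = 19·-91.0000 = -1729.0000
edge 2: (18,17)→(20,33.5)  cross = 18·33.5 − 20·17 = 263.0000; (r_i+r_j)·cross = 38·263.0000 = 9994.0000
edge 3: (20,33.5)→(8,38.5)  cross = 20·38.5 − 8·33.5 = 502.0000; (r_i+r_j)·cross = 28·502.0000 = 14056.0000
edge 4: (8,38.5)→(2,34.5)  cross = 8·34.5 − 2·38.5 = 199.0000; (r_i+r_j)·cross = 10·199.0000 = 1990.0000
edge 5: (2,34.5)→(0.5,8)  cross = 2·8 − 0.5·34.5 = -1.2500; (r_i+r_j)·cross = 2.5·-1.2500 = -3.1250
Σcross = 866.7500 → A = |Σcross|/2 = 433.3750 mm²
Σ(r_i+r_j)·cross = 24300.3750 → first moment M = |Σ|/6 = 4050.0625
R_c = M/A = 4050.0625/433.3750 = 9.3454 mm
θ = 91° = 1.588250 rad
V = θ·R_c·A = 1.588250·9.3454·433.3750 = 6432.510 mm³

Volume = 6432.510 mm³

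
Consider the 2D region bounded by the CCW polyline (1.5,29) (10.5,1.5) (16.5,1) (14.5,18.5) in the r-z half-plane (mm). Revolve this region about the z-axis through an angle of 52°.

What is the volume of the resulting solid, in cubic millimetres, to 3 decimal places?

Volume = 1707.066 mm³

Profile (r,z), 4 vertices: (1.5,29) (10.5,1.5) (16.5,1) (14.5,18.5)
edge 0: (1.5,29)→(10.5,1.5)  cross = 1.5·1.5 − 10.5·29 = -302.2500; (r_i+r_j)·cross = 12·-302.2500 = -3627.0000
edge 1: (10.5,1.5)→(16.5,1)  cross = 10.5·1 − 16.5·1.5 = -14.2500; (r_i+r_j)·cross = 27·-14.2500 = -384.7500
edge 2: (16.5,1)→(14.5,18.5)  cross = 16.5·18.5 − 14.5·1 = 290.7500; (r_i+r_j)·cross = 31·290.7500 = 9013.2500
edge 3: (14.5,18.5)→(1.5,29)  cross = 14.5·29 − 1.5·18.5 = 392.7500; (r_i+r_j)·cross = 16·392.7500 = 6284.0000
Σcross = 367.0000 → A = |Σcross|/2 = 183.5000 mm²
Σ(r_i+r_j)·cross = 11285.5000 → first moment M = |Σ|/6 = 1880.9167
R_c = M/A = 1880.9167/183.5000 = 10.2502 mm
θ = 52° = 0.907571 rad
V = θ·R_c·A = 0.907571·10.2502·183.5000 = 1707.066 mm³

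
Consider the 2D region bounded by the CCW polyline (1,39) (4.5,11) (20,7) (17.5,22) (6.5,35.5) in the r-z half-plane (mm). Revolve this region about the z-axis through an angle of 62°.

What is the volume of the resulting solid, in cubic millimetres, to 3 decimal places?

Profile (r,z), 5 vertices: (1,39) (4.5,11) (20,7) (17.5,22) (6.5,35.5)
edge 0: (1,39)→(4.5,11)  cross = 1·11 − 4.5·39 = -164.5000; (r_i+r_j)·cross = 5.5·-164.5000 = -904.7500
edge 1: (4.5,11)→(20,7)  cross = 4.5·7 − 20·11 = -188.5000; (r_i+r_j)·cross = 24.5·-188.5000 = -4618.2500
edge 2: (20,7)→(17.5,22)  cross = 20·22 − 17.5·7 = 317.5000; (r_i+r_j)·cross = 37.5·317.5000 = 11906.2500
edge 3: (17.5,22)→(6.5,35.5)  cross = 17.5·35.5 − 6.5·22 = 478.2500; (r_i+r_j)·cross = 24·478.2500 = 11478.0000
edge 4: (6.5,35.5)→(1,39)  cross = 6.5·39 − 1·35.5 = 218.0000; (r_i+r_j)·cross = 7.5·218.0000 = 1635.0000
Σcross = 660.7500 → A = |Σcross|/2 = 330.3750 mm²
Σ(r_i+r_j)·cross = 19496.2500 → first moment M = |Σ|/6 = 3249.3750
R_c = M/A = 3249.3750/330.3750 = 9.8354 mm
θ = 62° = 1.082104 rad
V = θ·R_c·A = 1.082104·9.8354·330.3750 = 3516.162 mm³

Volume = 3516.162 mm³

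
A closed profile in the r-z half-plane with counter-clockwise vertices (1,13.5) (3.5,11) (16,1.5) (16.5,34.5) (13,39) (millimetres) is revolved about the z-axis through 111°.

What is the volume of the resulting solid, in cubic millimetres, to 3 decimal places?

Profile (r,z), 5 vertices: (1,13.5) (3.5,11) (16,1.5) (16.5,34.5) (13,39)
edge 0: (1,13.5)→(3.5,11)  cross = 1·11 − 3.5·13.5 = -36.2500; (r_i+r_j)·cross = 4.5·-36.2500 = -163.1250
edge 1: (3.5,11)→(16,1.5)  cross = 3.5·1.5 − 16·11 = -170.7500; (r_i+r_j)·cross = 19.5·-170.7500 = -3329.6250
edge 2: (16,1.5)→(16.5,34.5)  cross = 16·34.5 − 16.5·1.5 = 527.2500; (r_i+r_j)·cross = 32.5·527.2500 = 17135.6250
edge 3: (16.5,34.5)→(13,39)  cross = 16.5·39 − 13·34.5 = 195.0000; (r_i+r_j)·cross = 29.5·195.0000 = 5752.5000
edge 4: (13,39)→(1,13.5)  cross = 13·13.5 − 1·39 = 136.5000; (r_i+r_j)·cross = 14·136.5000 = 1911.0000
Σcross = 651.7500 → A = |Σcross|/2 = 325.8750 mm²
Σ(r_i+r_j)·cross = 21306.3750 → first moment M = |Σ|/6 = 3551.0625
R_c = M/A = 3551.0625/325.8750 = 10.8970 mm
θ = 111° = 1.937315 rad
V = θ·R_c·A = 1.937315·10.8970·325.8750 = 6879.528 mm³

Volume = 6879.528 mm³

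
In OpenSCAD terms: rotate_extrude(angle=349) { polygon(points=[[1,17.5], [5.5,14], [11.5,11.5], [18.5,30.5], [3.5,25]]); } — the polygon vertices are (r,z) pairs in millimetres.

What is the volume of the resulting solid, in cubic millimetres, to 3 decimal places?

Profile (r,z), 5 vertices: (1,17.5) (5.5,14) (11.5,11.5) (18.5,30.5) (3.5,25)
edge 0: (1,17.5)→(5.5,14)  cross = 1·14 − 5.5·17.5 = -82.2500; (r_i+r_j)·cross = 6.5·-82.2500 = -534.6250
edge 1: (5.5,14)→(11.5,11.5)  cross = 5.5·11.5 − 11.5·14 = -97.7500; (r_i+r_j)·cross = 17·-97.7500 = -1661.7500
edge 2: (11.5,11.5)→(18.5,30.5)  cross = 11.5·30.5 − 18.5·11.5 = 138.0000; (r_i+r_j)·cross = 30·138.0000 = 4140.0000
edge 3: (18.5,30.5)→(3.5,25)  cross = 18.5·25 − 3.5·30.5 = 355.7500; (r_i+r_j)·cross = 22·355.7500 = 7826.5000
edge 4: (3.5,25)→(1,17.5)  cross = 3.5·17.5 − 1·25 = 36.2500; (r_i+r_j)·cross = 4.5·36.2500 = 163.1250
Σcross = 350.0000 → A = |Σcross|/2 = 175.0000 mm²
Σ(r_i+r_j)·cross = 9933.2500 → first moment M = |Σ|/6 = 1655.5417
R_c = M/A = 1655.5417/175.0000 = 9.4602 mm
θ = 349° = 6.091199 rad
V = θ·R_c·A = 6.091199·9.4602·175.0000 = 10084.234 mm³

Volume = 10084.234 mm³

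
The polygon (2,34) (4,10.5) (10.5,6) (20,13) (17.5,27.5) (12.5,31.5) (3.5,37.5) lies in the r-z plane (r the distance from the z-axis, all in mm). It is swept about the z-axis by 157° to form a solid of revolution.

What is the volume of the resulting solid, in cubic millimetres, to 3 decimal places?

Volume = 10439.751 mm³

Profile (r,z), 7 vertices: (2,34) (4,10.5) (10.5,6) (20,13) (17.5,27.5) (12.5,31.5) (3.5,37.5)
edge 0: (2,34)→(4,10.5)  cross = 2·10.5 − 4·34 = -115.0000; (r_i+r_j)·cross = 6·-115.0000 = -690.0000
edge 1: (4,10.5)→(10.5,6)  cross = 4·6 − 10.5·10.5 = -86.2500; (r_i+r_j)·cross = 14.5·-86.2500 = -1250.6250
edge 2: (10.5,6)→(20,13)  cross = 10.5·13 − 20·6 = 16.5000; (r_i+r_j)·cross = 30.5·16.5000 = 503.2500
edge 3: (20,13)→(17.5,27.5)  cross = 20·27.5 − 17.5·13 = 322.5000; (r_i+r_j)·cross = 37.5·322.5000 = 12093.7500
edge 4: (17.5,27.5)→(12.5,31.5)  cross = 17.5·31.5 − 12.5·27.5 = 207.5000; (r_i+r_j)·cross = 30·207.5000 = 6225.0000
edge 5: (12.5,31.5)→(3.5,37.5)  cross = 12.5·37.5 − 3.5·31.5 = 358.5000; (r_i+r_j)·cross = 16·358.5000 = 5736.0000
edge 6: (3.5,37.5)→(2,34)  cross = 3.5·34 − 2·37.5 = 44.0000; (r_i+r_j)·cross = 5.5·44.0000 = 242.0000
Σcross = 747.7500 → A = |Σcross|/2 = 373.8750 mm²
Σ(r_i+r_j)·cross = 22859.3750 → first moment M = |Σ|/6 = 3809.8958
R_c = M/A = 3809.8958/373.8750 = 10.1903 mm
θ = 157° = 2.740167 rad
V = θ·R_c·A = 2.740167·10.1903·373.8750 = 10439.751 mm³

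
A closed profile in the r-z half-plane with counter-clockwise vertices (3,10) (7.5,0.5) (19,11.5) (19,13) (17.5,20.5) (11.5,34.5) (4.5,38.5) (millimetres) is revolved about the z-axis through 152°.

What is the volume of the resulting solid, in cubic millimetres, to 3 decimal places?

Volume = 10170.060 mm³

Profile (r,z), 7 vertices: (3,10) (7.5,0.5) (19,11.5) (19,13) (17.5,20.5) (11.5,34.5) (4.5,38.5)
edge 0: (3,10)→(7.5,0.5)  cross = 3·0.5 − 7.5·10 = -73.5000; (r_i+r_j)·cross = 10.5·-73.5000 = -771.7500
edge 1: (7.5,0.5)→(19,11.5)  cross = 7.5·11.5 − 19·0.5 = 76.7500; (r_i+r_j)·cross = 26.5·76.7500 = 2033.8750
edge 2: (19,11.5)→(19,13)  cross = 19·13 − 19·11.5 = 28.5000; (r_i+r_j)·cross = 38·28.5000 = 1083.0000
edge 3: (19,13)→(17.5,20.5)  cross = 19·20.5 − 17.5·13 = 162.0000; (r_i+r_j)·cross = 36.5·162.0000 = 5913.0000
edge 4: (17.5,20.5)→(11.5,34.5)  cross = 17.5·34.5 − 11.5·20.5 = 368.0000; (r_i+r_j)·cross = 29·368.0000 = 10672.0000
edge 5: (11.5,34.5)→(4.5,38.5)  cross = 11.5·38.5 − 4.5·34.5 = 287.5000; (r_i+r_j)·cross = 16·287.5000 = 4600.0000
edge 6: (4.5,38.5)→(3,10)  cross = 4.5·10 − 3·38.5 = -70.5000; (r_i+r_j)·cross = 7.5·-70.5000 = -528.7500
Σcross = 778.7500 → A = |Σcross|/2 = 389.3750 mm²
Σ(r_i+r_j)·cross = 23001.3750 → first moment M = |Σ|/6 = 3833.5625
R_c = M/A = 3833.5625/389.3750 = 9.8454 mm
θ = 152° = 2.652900 rad
V = θ·R_c·A = 2.652900·9.8454·389.3750 = 10170.060 mm³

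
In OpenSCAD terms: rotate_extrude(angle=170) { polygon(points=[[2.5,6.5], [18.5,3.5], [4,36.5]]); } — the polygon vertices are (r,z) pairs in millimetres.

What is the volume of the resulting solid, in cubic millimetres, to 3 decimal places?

Volume = 5989.752 mm³

Profile (r,z), 3 vertices: (2.5,6.5) (18.5,3.5) (4,36.5)
edge 0: (2.5,6.5)→(18.5,3.5)  cross = 2.5·3.5 − 18.5·6.5 = -111.5000; (r_i+r_j)·cross = 21·-111.5000 = -2341.5000
edge 1: (18.5,3.5)→(4,36.5)  cross = 18.5·36.5 − 4·3.5 = 661.2500; (r_i+r_j)·cross = 22.5·661.2500 = 14878.1250
edge 2: (4,36.5)→(2.5,6.5)  cross = 4·6.5 − 2.5·36.5 = -65.2500; (r_i+r_j)·cross = 6.5·-65.2500 = -424.1250
Σcross = 484.5000 → A = |Σcross|/2 = 242.2500 mm²
Σ(r_i+r_j)·cross = 12112.5000 → first moment M = |Σ|/6 = 2018.7500
R_c = M/A = 2018.7500/242.2500 = 8.3333 mm
θ = 170° = 2.967060 rad
V = θ·R_c·A = 2.967060·8.3333·242.2500 = 5989.752 mm³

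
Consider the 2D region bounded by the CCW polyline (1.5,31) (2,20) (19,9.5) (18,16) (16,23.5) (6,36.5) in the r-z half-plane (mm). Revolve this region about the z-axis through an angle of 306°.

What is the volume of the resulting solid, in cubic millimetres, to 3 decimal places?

Volume = 12137.982 mm³

Profile (r,z), 6 vertices: (1.5,31) (2,20) (19,9.5) (18,16) (16,23.5) (6,36.5)
edge 0: (1.5,31)→(2,20)  cross = 1.5·20 − 2·31 = -32.0000; (r_i+r_j)·cross = 3.5·-32.0000 = -112.0000
edge 1: (2,20)→(19,9.5)  cross = 2·9.5 − 19·20 = -361.0000; (r_i+r_j)·cross = 21·-361.0000 = -7581.0000
edge 2: (19,9.5)→(18,16)  cross = 19·16 − 18·9.5 = 133.0000; (r_i+r_j)·cross = 37·133.0000 = 4921.0000
edge 3: (18,16)→(16,23.5)  cross = 18·23.5 − 16·16 = 167.0000; (r_i+r_j)·cross = 34·167.0000 = 5678.0000
edge 4: (16,23.5)→(6,36.5)  cross = 16·36.5 − 6·23.5 = 443.0000; (r_i+r_j)·cross = 22·443.0000 = 9746.0000
edge 5: (6,36.5)→(1.5,31)  cross = 6·31 − 1.5·36.5 = 131.2500; (r_i+r_j)·cross = 7.5·131.2500 = 984.3750
Σcross = 481.2500 → A = |Σcross|/2 = 240.6250 mm²
Σ(r_i+r_j)·cross = 13636.3750 → first moment M = |Σ|/6 = 2272.7292
R_c = M/A = 2272.7292/240.6250 = 9.4451 mm
θ = 306° = 5.340708 rad
V = θ·R_c·A = 5.340708·9.4451·240.6250 = 12137.982 mm³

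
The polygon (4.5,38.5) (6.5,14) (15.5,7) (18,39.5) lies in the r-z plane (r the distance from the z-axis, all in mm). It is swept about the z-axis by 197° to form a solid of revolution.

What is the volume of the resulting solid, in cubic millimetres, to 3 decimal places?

Profile (r,z), 4 vertices: (4.5,38.5) (6.5,14) (15.5,7) (18,39.5)
edge 0: (4.5,38.5)→(6.5,14)  cross = 4.5·14 − 6.5·38.5 = -187.2500; (r_i+r_j)·cross = 11·-187.2500 = -2059.7500
edge 1: (6.5,14)→(15.5,7)  cross = 6.5·7 − 15.5·14 = -171.5000; (r_i+r_j)·cross = 22·-171.5000 = -3773.0000
edge 2: (15.5,7)→(18,39.5)  cross = 15.5·39.5 − 18·7 = 486.2500; (r_i+r_j)·cross = 33.5·486.2500 = 16289.3750
edge 3: (18,39.5)→(4.5,38.5)  cross = 18·38.5 − 4.5·39.5 = 515.2500; (r_i+r_j)·cross = 22.5·515.2500 = 11593.1250
Σcross = 642.7500 → A = |Σcross|/2 = 321.3750 mm²
Σ(r_i+r_j)·cross = 22049.7500 → first moment M = |Σ|/6 = 3674.9583
R_c = M/A = 3674.9583/321.3750 = 11.4351 mm
θ = 197° = 3.438299 rad
V = θ·R_c·A = 3.438299·11.4351·321.3750 = 12635.604 mm³

Volume = 12635.604 mm³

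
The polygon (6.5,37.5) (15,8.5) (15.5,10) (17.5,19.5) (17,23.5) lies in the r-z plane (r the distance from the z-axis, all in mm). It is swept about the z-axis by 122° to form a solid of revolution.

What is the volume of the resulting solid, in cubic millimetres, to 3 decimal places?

Profile (r,z), 5 vertices: (6.5,37.5) (15,8.5) (15.5,10) (17.5,19.5) (17,23.5)
edge 0: (6.5,37.5)→(15,8.5)  cross = 6.5·8.5 − 15·37.5 = -507.2500; (r_i+r_j)·cross = 21.5·-507.2500 = -10905.8750
edge 1: (15,8.5)→(15.5,10)  cross = 15·10 − 15.5·8.5 = 18.2500; (r_i+r_j)·cross = 30.5·18.2500 = 556.6250
edge 2: (15.5,10)→(17.5,19.5)  cross = 15.5·19.5 − 17.5·10 = 127.2500; (r_i+r_j)·cross = 33·127.2500 = 4199.2500
edge 3: (17.5,19.5)→(17,23.5)  cross = 17.5·23.5 − 17·19.5 = 79.7500; (r_i+r_j)·cross = 34.5·79.7500 = 2751.3750
edge 4: (17,23.5)→(6.5,37.5)  cross = 17·37.5 − 6.5·23.5 = 484.7500; (r_i+r_j)·cross = 23.5·484.7500 = 11391.6250
Σcross = 202.7500 → A = |Σcross|/2 = 101.3750 mm²
Σ(r_i+r_j)·cross = 7993.0000 → first moment M = |Σ|/6 = 1332.1667
R_c = M/A = 1332.1667/101.3750 = 13.1410 mm
θ = 122° = 2.129302 rad
V = θ·R_c·A = 2.129302·13.1410·101.3750 = 2836.585 mm³

Volume = 2836.585 mm³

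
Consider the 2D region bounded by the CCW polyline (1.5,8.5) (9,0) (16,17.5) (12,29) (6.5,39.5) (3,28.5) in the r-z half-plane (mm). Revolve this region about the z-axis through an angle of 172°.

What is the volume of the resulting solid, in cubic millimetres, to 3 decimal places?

Volume = 8047.521 mm³

Profile (r,z), 6 vertices: (1.5,8.5) (9,0) (16,17.5) (12,29) (6.5,39.5) (3,28.5)
edge 0: (1.5,8.5)→(9,0)  cross = 1.5·0 − 9·8.5 = -76.5000; (r_i+r_j)·cross = 10.5·-76.5000 = -803.2500
edge 1: (9,0)→(16,17.5)  cross = 9·17.5 − 16·0 = 157.5000; (r_i+r_j)·cross = 25·157.5000 = 3937.5000
edge 2: (16,17.5)→(12,29)  cross = 16·29 − 12·17.5 = 254.0000; (r_i+r_j)·cross = 28·254.0000 = 7112.0000
edge 3: (12,29)→(6.5,39.5)  cross = 12·39.5 − 6.5·29 = 285.5000; (r_i+r_j)·cross = 18.5·285.5000 = 5281.7500
edge 4: (6.5,39.5)→(3,28.5)  cross = 6.5·28.5 − 3·39.5 = 66.7500; (r_i+r_j)·cross = 9.5·66.7500 = 634.1250
edge 5: (3,28.5)→(1.5,8.5)  cross = 3·8.5 − 1.5·28.5 = -17.2500; (r_i+r_j)·cross = 4.5·-17.2500 = -77.6250
Σcross = 670.0000 → A = |Σcross|/2 = 335.0000 mm²
Σ(r_i+r_j)·cross = 16084.5000 → first moment M = |Σ|/6 = 2680.7500
R_c = M/A = 2680.7500/335.0000 = 8.0022 mm
θ = 172° = 3.001966 rad
V = θ·R_c·A = 3.001966·8.0022·335.0000 = 8047.521 mm³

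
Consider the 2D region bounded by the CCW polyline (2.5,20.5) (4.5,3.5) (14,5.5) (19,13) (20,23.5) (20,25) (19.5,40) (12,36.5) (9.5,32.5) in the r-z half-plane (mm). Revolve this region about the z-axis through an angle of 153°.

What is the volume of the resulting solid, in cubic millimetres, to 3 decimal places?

Profile (r,z), 9 vertices: (2.5,20.5) (4.5,3.5) (14,5.5) (19,13) (20,23.5) (20,25) (19.5,40) (12,36.5) (9.5,32.5)
edge 0: (2.5,20.5)→(4.5,3.5)  cross = 2.5·3.5 − 4.5·20.5 = -83.5000; (r_i+r_j)·cross = 7·-83.5000 = -584.5000
edge 1: (4.5,3.5)→(14,5.5)  cross = 4.5·5.5 − 14·3.5 = -24.2500; (r_i+r_j)·cross = 18.5·-24.2500 = -448.6250
edge 2: (14,5.5)→(19,13)  cross = 14·13 − 19·5.5 = 77.5000; (r_i+r_j)·cross = 33·77.5000 = 2557.5000
edge 3: (19,13)→(20,23.5)  cross = 19·23.5 − 20·13 = 186.5000; (r_i+r_j)·cross = 39·186.5000 = 7273.5000
edge 4: (20,23.5)→(20,25)  cross = 20·25 − 20·23.5 = 30.0000; (r_i+r_j)·cross = 40·30.0000 = 1200.0000
edge 5: (20,25)→(19.5,40)  cross = 20·40 − 19.5·25 = 312.5000; (r_i+r_j)·cross = 39.5·312.5000 = 12343.7500
edge 6: (19.5,40)→(12,36.5)  cross = 19.5·36.5 − 12·40 = 231.7500; (r_i+r_j)·cross = 31.5·231.7500 = 7300.1250
edge 7: (12,36.5)→(9.5,32.5)  cross = 12·32.5 − 9.5·36.5 = 43.2500; (r_i+r_j)·cross = 21.5·43.2500 = 929.8750
edge 8: (9.5,32.5)→(2.5,20.5)  cross = 9.5·20.5 − 2.5·32.5 = 113.5000; (r_i+r_j)·cross = 12·113.5000 = 1362.0000
Σcross = 887.2500 → A = |Σcross|/2 = 443.6250 mm²
Σ(r_i+r_j)·cross = 31933.6250 → first moment M = |Σ|/6 = 5322.2708
R_c = M/A = 5322.2708/443.6250 = 11.9972 mm
θ = 153° = 2.670354 rad
V = θ·R_c·A = 2.670354·11.9972·443.6250 = 14212.346 mm³

Volume = 14212.346 mm³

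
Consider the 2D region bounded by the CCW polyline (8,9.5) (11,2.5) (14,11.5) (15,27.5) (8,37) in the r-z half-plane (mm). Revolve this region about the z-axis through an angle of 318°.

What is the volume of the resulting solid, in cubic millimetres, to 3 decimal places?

Volume = 10202.558 mm³

Profile (r,z), 5 vertices: (8,9.5) (11,2.5) (14,11.5) (15,27.5) (8,37)
edge 0: (8,9.5)→(11,2.5)  cross = 8·2.5 − 11·9.5 = -84.5000; (r_i+r_j)·cross = 19·-84.5000 = -1605.5000
edge 1: (11,2.5)→(14,11.5)  cross = 11·11.5 − 14·2.5 = 91.5000; (r_i+r_j)·cross = 25·91.5000 = 2287.5000
edge 2: (14,11.5)→(15,27.5)  cross = 14·27.5 − 15·11.5 = 212.5000; (r_i+r_j)·cross = 29·212.5000 = 6162.5000
edge 3: (15,27.5)→(8,37)  cross = 15·37 − 8·27.5 = 335.0000; (r_i+r_j)·cross = 23·335.0000 = 7705.0000
edge 4: (8,37)→(8,9.5)  cross = 8·9.5 − 8·37 = -220.0000; (r_i+r_j)·cross = 16·-220.0000 = -3520.0000
Σcross = 334.5000 → A = |Σcross|/2 = 167.2500 mm²
Σ(r_i+r_j)·cross = 11029.5000 → first moment M = |Σ|/6 = 1838.2500
R_c = M/A = 1838.2500/167.2500 = 10.9910 mm
θ = 318° = 5.550147 rad
V = θ·R_c·A = 5.550147·10.9910·167.2500 = 10202.558 mm³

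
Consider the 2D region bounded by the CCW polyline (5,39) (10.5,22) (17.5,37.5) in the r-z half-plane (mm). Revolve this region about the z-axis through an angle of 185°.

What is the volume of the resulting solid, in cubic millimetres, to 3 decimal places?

Profile (r,z), 3 vertices: (5,39) (10.5,22) (17.5,37.5)
edge 0: (5,39)→(10.5,22)  cross = 5·22 − 10.5·39 = -299.5000; (r_i+r_j)·cross = 15.5·-299.5000 = -4642.2500
edge 1: (10.5,22)→(17.5,37.5)  cross = 10.5·37.5 − 17.5·22 = 8.7500; (r_i+r_j)·cross = 28·8.7500 = 245.0000
edge 2: (17.5,37.5)→(5,39)  cross = 17.5·39 − 5·37.5 = 495.0000; (r_i+r_j)·cross = 22.5·495.0000 = 11137.5000
Σcross = 204.2500 → A = |Σcross|/2 = 102.1250 mm²
Σ(r_i+r_j)·cross = 6740.2500 → first moment M = |Σ|/6 = 1123.3750
R_c = M/A = 1123.3750/102.1250 = 11.0000 mm
θ = 185° = 3.228859 rad
V = θ·R_c·A = 3.228859·11.0000·102.1250 = 3627.220 mm³

Volume = 3627.220 mm³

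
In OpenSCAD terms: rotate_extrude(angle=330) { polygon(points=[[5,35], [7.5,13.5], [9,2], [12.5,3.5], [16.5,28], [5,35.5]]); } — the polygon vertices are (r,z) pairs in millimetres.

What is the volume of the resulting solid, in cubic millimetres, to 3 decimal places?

Profile (r,z), 6 vertices: (5,35) (7.5,13.5) (9,2) (12.5,3.5) (16.5,28) (5,35.5)
edge 0: (5,35)→(7.5,13.5)  cross = 5·13.5 − 7.5·35 = -195.0000; (r_i+r_j)·cross = 12.5·-195.0000 = -2437.5000
edge 1: (7.5,13.5)→(9,2)  cross = 7.5·2 − 9·13.5 = -106.5000; (r_i+r_j)·cross = 16.5·-106.5000 = -1757.2500
edge 2: (9,2)→(12.5,3.5)  cross = 9·3.5 − 12.5·2 = 6.5000; (r_i+r_j)·cross = 21.5·6.5000 = 139.7500
edge 3: (12.5,3.5)→(16.5,28)  cross = 12.5·28 − 16.5·3.5 = 292.2500; (r_i+r_j)·cross = 29·292.2500 = 8475.2500
edge 4: (16.5,28)→(5,35.5)  cross = 16.5·35.5 − 5·28 = 445.7500; (r_i+r_j)·cross = 21.5·445.7500 = 9583.6250
edge 5: (5,35.5)→(5,35)  cross = 5·35 − 5·35.5 = -2.5000; (r_i+r_j)·cross = 10·-2.5000 = -25.0000
Σcross = 440.5000 → A = |Σcross|/2 = 220.2500 mm²
Σ(r_i+r_j)·cross = 13978.8750 → first moment M = |Σ|/6 = 2329.8125
R_c = M/A = 2329.8125/220.2500 = 10.5780 mm
θ = 330° = 5.759587 rad
V = θ·R_c·A = 5.759587·10.5780·220.2500 = 13418.757 mm³

Volume = 13418.757 mm³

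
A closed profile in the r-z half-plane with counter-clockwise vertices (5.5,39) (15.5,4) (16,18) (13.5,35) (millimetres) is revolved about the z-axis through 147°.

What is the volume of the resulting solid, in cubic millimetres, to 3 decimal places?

Profile (r,z), 4 vertices: (5.5,39) (15.5,4) (16,18) (13.5,35)
edge 0: (5.5,39)→(15.5,4)  cross = 5.5·4 − 15.5·39 = -582.5000; (r_i+r_j)·cross = 21·-582.5000 = -12232.5000
edge 1: (15.5,4)→(16,18)  cross = 15.5·18 − 16·4 = 215.0000; (r_i+r_j)·cross = 31.5·215.0000 = 6772.5000
edge 2: (16,18)→(13.5,35)  cross = 16·35 − 13.5·18 = 317.0000; (r_i+r_j)·cross = 29.5·317.0000 = 9351.5000
edge 3: (13.5,35)→(5.5,39)  cross = 13.5·39 − 5.5·35 = 334.0000; (r_i+r_j)·cross = 19·334.0000 = 6346.0000
Σcross = 283.5000 → A = |Σcross|/2 = 141.7500 mm²
Σ(r_i+r_j)·cross = 10237.5000 → first moment M = |Σ|/6 = 1706.2500
R_c = M/A = 1706.2500/141.7500 = 12.0370 mm
θ = 147° = 2.565634 rad
V = θ·R_c·A = 2.565634·12.0370·141.7500 = 4377.613 mm³

Volume = 4377.613 mm³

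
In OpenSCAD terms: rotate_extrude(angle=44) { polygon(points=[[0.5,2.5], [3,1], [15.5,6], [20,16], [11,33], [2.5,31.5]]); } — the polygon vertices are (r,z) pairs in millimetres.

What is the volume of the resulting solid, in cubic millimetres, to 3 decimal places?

Profile (r,z), 6 vertices: (0.5,2.5) (3,1) (15.5,6) (20,16) (11,33) (2.5,31.5)
edge 0: (0.5,2.5)→(3,1)  cross = 0.5·1 − 3·2.5 = -7.0000; (r_i+r_j)·cross = 3.5·-7.0000 = -24.5000
edge 1: (3,1)→(15.5,6)  cross = 3·6 − 15.5·1 = 2.5000; (r_i+r_j)·cross = 18.5·2.5000 = 46.2500
edge 2: (15.5,6)→(20,16)  cross = 15.5·16 − 20·6 = 128.0000; (r_i+r_j)·cross = 35.5·128.0000 = 4544.0000
edge 3: (20,16)→(11,33)  cross = 20·33 − 11·16 = 484.0000; (r_i+r_j)·cross = 31·484.0000 = 15004.0000
edge 4: (11,33)→(2.5,31.5)  cross = 11·31.5 − 2.5·33 = 264.0000; (r_i+r_j)·cross = 13.5·264.0000 = 3564.0000
edge 5: (2.5,31.5)→(0.5,2.5)  cross = 2.5·2.5 − 0.5·31.5 = -9.5000; (r_i+r_j)·cross = 3·-9.5000 = -28.5000
Σcross = 862.0000 → A = |Σcross|/2 = 431.0000 mm²
Σ(r_i+r_j)·cross = 23105.2500 → first moment M = |Σ|/6 = 3850.8750
R_c = M/A = 3850.8750/431.0000 = 8.9347 mm
θ = 44° = 0.767945 rad
V = θ·R_c·A = 0.767945·8.9347·431.0000 = 2957.260 mm³

Volume = 2957.260 mm³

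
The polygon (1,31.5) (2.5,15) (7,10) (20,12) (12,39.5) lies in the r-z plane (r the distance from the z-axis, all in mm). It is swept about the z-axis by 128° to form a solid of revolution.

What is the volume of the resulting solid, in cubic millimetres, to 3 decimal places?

Profile (r,z), 5 vertices: (1,31.5) (2.5,15) (7,10) (20,12) (12,39.5)
edge 0: (1,31.5)→(2.5,15)  cross = 1·15 − 2.5·31.5 = -63.7500; (r_i+r_j)·cross = 3.5·-63.7500 = -223.1250
edge 1: (2.5,15)→(7,10)  cross = 2.5·10 − 7·15 = -80.0000; (r_i+r_j)·cross = 9.5·-80.0000 = -760.0000
edge 2: (7,10)→(20,12)  cross = 7·12 − 20·10 = -116.0000; (r_i+r_j)·cross = 27·-116.0000 = -3132.0000
edge 3: (20,12)→(12,39.5)  cross = 20·39.5 − 12·12 = 646.0000; (r_i+r_j)·cross = 32·646.0000 = 20672.0000
edge 4: (12,39.5)→(1,31.5)  cross = 12·31.5 − 1·39.5 = 338.5000; (r_i+r_j)·cross = 13·338.5000 = 4400.5000
Σcross = 724.7500 → A = |Σcross|/2 = 362.3750 mm²
Σ(r_i+r_j)·cross = 20957.3750 → first moment M = |Σ|/6 = 3492.8958
R_c = M/A = 3492.8958/362.3750 = 9.6389 mm
θ = 128° = 2.234021 rad
V = θ·R_c·A = 2.234021·9.6389·362.3750 = 7803.204 mm³

Volume = 7803.204 mm³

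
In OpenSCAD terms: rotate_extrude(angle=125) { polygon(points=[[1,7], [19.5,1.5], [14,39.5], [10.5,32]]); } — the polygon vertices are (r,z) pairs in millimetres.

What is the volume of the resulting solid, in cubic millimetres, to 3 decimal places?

Volume = 8590.020 mm³

Profile (r,z), 4 vertices: (1,7) (19.5,1.5) (14,39.5) (10.5,32)
edge 0: (1,7)→(19.5,1.5)  cross = 1·1.5 − 19.5·7 = -135.0000; (r_i+r_j)·cross = 20.5·-135.0000 = -2767.5000
edge 1: (19.5,1.5)→(14,39.5)  cross = 19.5·39.5 − 14·1.5 = 749.2500; (r_i+r_j)·cross = 33.5·749.2500 = 25099.8750
edge 2: (14,39.5)→(10.5,32)  cross = 14·32 − 10.5·39.5 = 33.2500; (r_i+r_j)·cross = 24.5·33.2500 = 814.6250
edge 3: (10.5,32)→(1,7)  cross = 10.5·7 − 1·32 = 41.5000; (r_i+r_j)·cross = 11.5·41.5000 = 477.2500
Σcross = 689.0000 → A = |Σcross|/2 = 344.5000 mm²
Σ(r_i+r_j)·cross = 23624.2500 → first moment M = |Σ|/6 = 3937.3750
R_c = M/A = 3937.3750/344.5000 = 11.4292 mm
θ = 125° = 2.181662 rad
V = θ·R_c·A = 2.181662·11.4292·344.5000 = 8590.020 mm³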